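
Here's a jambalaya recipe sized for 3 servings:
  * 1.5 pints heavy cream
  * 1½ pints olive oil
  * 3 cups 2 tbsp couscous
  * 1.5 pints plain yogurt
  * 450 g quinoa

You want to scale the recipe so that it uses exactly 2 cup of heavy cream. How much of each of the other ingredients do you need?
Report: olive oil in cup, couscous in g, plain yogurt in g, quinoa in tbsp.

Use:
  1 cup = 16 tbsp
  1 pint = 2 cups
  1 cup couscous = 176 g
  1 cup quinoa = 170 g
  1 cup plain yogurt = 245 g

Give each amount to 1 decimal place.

olive oil: 2.0 cup; couscous: 366.7 g; plain yogurt: 490.0 g; quinoa: 28.2 tbsp

The original recipe has 3 cup of heavy cream, so the scaling factor is 2 ÷ 3 = 2/3.
olive oil: 1.5 pint × 2/3 × 2 cup/pint = 2.0 cup
couscous: (3 cup + 2 tbsp = 3.125 cup) × 2/3 × 176 g/cup ≈ 366.7 g
plain yogurt: 1.5 pint × 2/3 × 2 cup/pint × 245 g/cup = 490.0 g
quinoa: 450 g × 2/3 ÷ 170 g/cup × 16 tbsp/cup ≈ 28.2 tbsp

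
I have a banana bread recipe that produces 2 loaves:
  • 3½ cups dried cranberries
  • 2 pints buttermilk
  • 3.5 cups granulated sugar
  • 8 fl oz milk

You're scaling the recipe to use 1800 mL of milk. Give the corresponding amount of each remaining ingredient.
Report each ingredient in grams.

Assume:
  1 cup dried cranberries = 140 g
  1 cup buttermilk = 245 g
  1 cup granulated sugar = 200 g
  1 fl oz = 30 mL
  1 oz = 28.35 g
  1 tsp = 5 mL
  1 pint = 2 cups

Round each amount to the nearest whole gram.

The original recipe has 240 mL of milk, so the scaling factor is 1800 ÷ 240 = 15/2 = 7.5.
dried cranberries: 3.5 cup × 15/2 × 140 g/cup = 3675 g
buttermilk: 2 pint × 15/2 × 2 cup/pint × 245 g/cup = 7350 g
granulated sugar: 3.5 cup × 15/2 × 200 g/cup = 5250 g

dried cranberries: 3675 g; buttermilk: 7350 g; granulated sugar: 5250 g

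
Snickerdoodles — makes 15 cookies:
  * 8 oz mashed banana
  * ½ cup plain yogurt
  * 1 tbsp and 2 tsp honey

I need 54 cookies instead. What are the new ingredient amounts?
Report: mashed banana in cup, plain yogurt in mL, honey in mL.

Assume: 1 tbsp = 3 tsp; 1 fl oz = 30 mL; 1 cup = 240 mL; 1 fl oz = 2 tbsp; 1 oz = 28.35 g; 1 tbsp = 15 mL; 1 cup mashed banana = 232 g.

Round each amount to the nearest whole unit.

mashed banana: 4 cup; plain yogurt: 432 mL; honey: 90 mL

Scaling factor: 54/15 = 18/5 = 3.6.
mashed banana: 8 oz × 18/5 × 28.35 g/oz ÷ 232 g/cup ≈ 4 cup
plain yogurt: 0.5 cup × 18/5 × 240 mL/cup = 432 mL
honey: (1 tbsp + 2 tsp = 5/3 tbsp) × 18/5 × 15 mL/tbsp = 90 mL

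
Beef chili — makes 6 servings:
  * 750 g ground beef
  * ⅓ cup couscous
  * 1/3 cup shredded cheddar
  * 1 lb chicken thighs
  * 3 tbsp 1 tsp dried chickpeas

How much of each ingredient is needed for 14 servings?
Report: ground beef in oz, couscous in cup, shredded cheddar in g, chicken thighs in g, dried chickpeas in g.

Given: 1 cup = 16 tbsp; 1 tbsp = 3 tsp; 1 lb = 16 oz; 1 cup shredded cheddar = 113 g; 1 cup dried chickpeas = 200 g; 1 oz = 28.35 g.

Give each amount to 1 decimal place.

ground beef: 61.7 oz; couscous: 0.8 cup; shredded cheddar: 87.9 g; chicken thighs: 1058.4 g; dried chickpeas: 97.2 g

Scaling factor: 14/6 = 7/3.
ground beef: 750 g × 7/3 ÷ 28.35 g/oz ≈ 61.7 oz
couscous: 1/3 cup × 7/3 ≈ 0.8 cup
shredded cheddar: 1/3 cup × 7/3 × 113 g/cup ≈ 87.9 g
chicken thighs: 1 lb × 7/3 × 16 oz/lb × 28.35 g/oz = 1058.4 g
dried chickpeas: (3 tbsp + 1 tsp = 10/3 tbsp) × 7/3 ÷ 16 tbsp/cup × 200 g/cup ≈ 97.2 g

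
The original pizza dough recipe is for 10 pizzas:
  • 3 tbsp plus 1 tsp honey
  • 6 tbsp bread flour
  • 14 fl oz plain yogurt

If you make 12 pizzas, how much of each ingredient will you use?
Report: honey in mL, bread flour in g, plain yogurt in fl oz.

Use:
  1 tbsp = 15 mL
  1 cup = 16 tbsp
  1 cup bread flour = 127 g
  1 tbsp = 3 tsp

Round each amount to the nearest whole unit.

honey: 60 mL; bread flour: 57 g; plain yogurt: 17 fl oz

Scaling factor: 12/10 = 6/5 = 1.2.
honey: (3 tbsp + 1 tsp = 10/3 tbsp) × 6/5 × 15 mL/tbsp = 60 mL
bread flour: 6 tbsp × 6/5 ÷ 16 tbsp/cup × 127 g/cup ≈ 57 g
plain yogurt: 14 fl oz × 6/5 ≈ 17 fl oz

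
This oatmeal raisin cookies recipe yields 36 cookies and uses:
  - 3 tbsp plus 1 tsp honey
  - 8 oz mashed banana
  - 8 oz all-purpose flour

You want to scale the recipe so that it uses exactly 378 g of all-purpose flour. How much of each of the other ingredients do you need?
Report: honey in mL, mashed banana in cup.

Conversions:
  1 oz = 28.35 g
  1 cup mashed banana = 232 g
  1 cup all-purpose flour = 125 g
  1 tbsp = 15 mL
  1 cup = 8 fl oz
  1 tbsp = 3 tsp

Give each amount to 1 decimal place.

honey: 83.3 mL; mashed banana: 1.6 cup

The original recipe has 226.8 g of all-purpose flour, so the scaling factor is 378 ÷ 226.8 = 5/3.
honey: (3 tbsp + 1 tsp = 10/3 tbsp) × 5/3 × 15 mL/tbsp ≈ 83.3 mL
mashed banana: 8 oz × 5/3 × 28.35 g/oz ÷ 232 g/cup ≈ 1.6 cup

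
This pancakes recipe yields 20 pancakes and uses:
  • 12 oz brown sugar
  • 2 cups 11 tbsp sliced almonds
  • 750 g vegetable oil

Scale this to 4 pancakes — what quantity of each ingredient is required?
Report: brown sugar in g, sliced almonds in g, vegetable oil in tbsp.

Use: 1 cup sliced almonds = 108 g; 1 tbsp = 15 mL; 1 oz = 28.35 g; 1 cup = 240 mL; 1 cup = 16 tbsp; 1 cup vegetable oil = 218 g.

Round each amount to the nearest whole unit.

brown sugar: 68 g; sliced almonds: 58 g; vegetable oil: 11 tbsp

Scaling factor: 4/20 = 1/5 = 0.2.
brown sugar: 12 oz × 1/5 × 28.35 g/oz ≈ 68 g
sliced almonds: (2 cup + 11 tbsp = 2.6875 cup) × 1/5 × 108 g/cup ≈ 58 g
vegetable oil: 750 g × 1/5 ÷ 218 g/cup × 16 tbsp/cup ≈ 11 tbsp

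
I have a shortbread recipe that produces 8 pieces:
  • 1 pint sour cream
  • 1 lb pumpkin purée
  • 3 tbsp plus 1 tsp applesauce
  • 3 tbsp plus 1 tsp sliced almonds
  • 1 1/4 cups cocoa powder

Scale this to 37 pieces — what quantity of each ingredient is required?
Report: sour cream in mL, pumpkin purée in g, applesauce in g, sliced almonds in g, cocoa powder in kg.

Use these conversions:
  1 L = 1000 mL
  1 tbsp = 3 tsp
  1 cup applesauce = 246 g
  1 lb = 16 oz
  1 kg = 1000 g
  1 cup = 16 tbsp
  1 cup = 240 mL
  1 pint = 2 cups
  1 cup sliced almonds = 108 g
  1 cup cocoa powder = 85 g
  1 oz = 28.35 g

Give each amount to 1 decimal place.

sour cream: 2220.0 mL; pumpkin purée: 2097.9 g; applesauce: 237.0 g; sliced almonds: 104.1 g; cocoa powder: 0.5 kg

Scaling factor: 37/8 = 4.625.
sour cream: 1 pint × 37/8 × 2 cup/pint × 240 mL/cup = 2220.0 mL
pumpkin purée: 1 lb × 37/8 × 16 oz/lb × 28.35 g/oz = 2097.9 g
applesauce: (3 tbsp + 1 tsp = 10/3 tbsp) × 37/8 ÷ 16 tbsp/cup × 246 g/cup ≈ 237.0 g
sliced almonds: (3 tbsp + 1 tsp = 10/3 tbsp) × 37/8 ÷ 16 tbsp/cup × 108 g/cup ≈ 104.1 g
cocoa powder: 1.25 cup × 37/8 × 85 g/cup ÷ 1000 g/kg ≈ 0.5 kg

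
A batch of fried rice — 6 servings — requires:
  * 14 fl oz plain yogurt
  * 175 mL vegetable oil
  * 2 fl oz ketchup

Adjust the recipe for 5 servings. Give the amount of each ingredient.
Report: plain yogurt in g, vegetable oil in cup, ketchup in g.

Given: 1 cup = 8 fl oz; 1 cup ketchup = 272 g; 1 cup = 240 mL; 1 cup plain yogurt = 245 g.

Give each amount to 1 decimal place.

plain yogurt: 357.3 g; vegetable oil: 0.6 cup; ketchup: 56.7 g

Scaling factor: 5/6.
plain yogurt: 14 fl oz × 5/6 ÷ 8 fl oz/cup × 245 g/cup ≈ 357.3 g
vegetable oil: 175 mL × 5/6 ÷ 240 mL/cup ≈ 0.6 cup
ketchup: 2 fl oz × 5/6 ÷ 8 fl oz/cup × 272 g/cup ≈ 56.7 g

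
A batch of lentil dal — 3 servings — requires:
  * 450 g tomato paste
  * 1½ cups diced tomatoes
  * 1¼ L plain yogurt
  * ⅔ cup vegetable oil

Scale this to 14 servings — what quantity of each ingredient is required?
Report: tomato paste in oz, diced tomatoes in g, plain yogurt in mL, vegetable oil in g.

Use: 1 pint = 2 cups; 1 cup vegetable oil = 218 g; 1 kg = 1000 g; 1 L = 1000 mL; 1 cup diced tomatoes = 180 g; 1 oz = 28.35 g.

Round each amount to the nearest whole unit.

Scaling factor: 14/3.
tomato paste: 450 g × 14/3 ÷ 28.35 g/oz ≈ 74 oz
diced tomatoes: 1.5 cup × 14/3 × 180 g/cup = 1260 g
plain yogurt: 1.25 L × 14/3 × 1000 mL/L ≈ 5833 mL
vegetable oil: 2/3 cup × 14/3 × 218 g/cup ≈ 678 g

tomato paste: 74 oz; diced tomatoes: 1260 g; plain yogurt: 5833 mL; vegetable oil: 678 g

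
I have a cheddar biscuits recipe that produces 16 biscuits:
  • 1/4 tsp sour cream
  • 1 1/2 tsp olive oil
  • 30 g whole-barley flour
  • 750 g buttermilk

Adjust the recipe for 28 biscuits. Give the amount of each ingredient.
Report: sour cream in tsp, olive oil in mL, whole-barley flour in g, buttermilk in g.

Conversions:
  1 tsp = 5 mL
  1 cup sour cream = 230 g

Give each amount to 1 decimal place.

Scaling factor: 28/16 = 7/4 = 1.75.
sour cream: 0.25 tsp × 7/4 ≈ 0.4 tsp
olive oil: 1.5 tsp × 7/4 × 5 mL/tsp ≈ 13.1 mL
whole-barley flour: 30 g × 7/4 = 52.5 g
buttermilk: 750 g × 7/4 = 1312.5 g

sour cream: 0.4 tsp; olive oil: 13.1 mL; whole-barley flour: 52.5 g; buttermilk: 1312.5 g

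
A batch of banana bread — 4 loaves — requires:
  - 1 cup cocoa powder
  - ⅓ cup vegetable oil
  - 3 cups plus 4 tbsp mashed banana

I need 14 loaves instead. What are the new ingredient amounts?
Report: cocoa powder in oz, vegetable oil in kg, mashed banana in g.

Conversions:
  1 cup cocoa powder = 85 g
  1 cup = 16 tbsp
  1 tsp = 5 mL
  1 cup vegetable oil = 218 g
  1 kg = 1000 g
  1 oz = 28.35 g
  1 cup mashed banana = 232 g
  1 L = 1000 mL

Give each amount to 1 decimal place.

cocoa powder: 10.5 oz; vegetable oil: 0.3 kg; mashed banana: 2639.0 g

Scaling factor: 14/4 = 7/2 = 3.5.
cocoa powder: 1 cup × 7/2 × 85 g/cup ÷ 28.35 g/oz ≈ 10.5 oz
vegetable oil: 1/3 cup × 7/2 × 218 g/cup ÷ 1000 g/kg ≈ 0.3 kg
mashed banana: (3 cup + 4 tbsp = 3.25 cup) × 7/2 × 232 g/cup = 2639.0 g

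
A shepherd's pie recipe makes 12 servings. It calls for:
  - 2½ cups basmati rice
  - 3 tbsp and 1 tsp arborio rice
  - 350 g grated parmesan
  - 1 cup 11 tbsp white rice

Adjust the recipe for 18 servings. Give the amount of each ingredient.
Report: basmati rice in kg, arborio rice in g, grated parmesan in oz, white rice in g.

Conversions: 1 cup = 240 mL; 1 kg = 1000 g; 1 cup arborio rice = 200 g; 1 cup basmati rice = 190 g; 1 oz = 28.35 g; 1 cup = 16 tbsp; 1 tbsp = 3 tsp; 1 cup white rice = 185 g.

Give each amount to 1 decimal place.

Scaling factor: 18/12 = 3/2 = 1.5.
basmati rice: 2.5 cup × 3/2 × 190 g/cup ÷ 1000 g/kg ≈ 0.7 kg
arborio rice: (3 tbsp + 1 tsp = 10/3 tbsp) × 3/2 ÷ 16 tbsp/cup × 200 g/cup = 62.5 g
grated parmesan: 350 g × 3/2 ÷ 28.35 g/oz ≈ 18.5 oz
white rice: (1 cup + 11 tbsp = 1.6875 cup) × 3/2 × 185 g/cup ≈ 468.3 g

basmati rice: 0.7 kg; arborio rice: 62.5 g; grated parmesan: 18.5 oz; white rice: 468.3 g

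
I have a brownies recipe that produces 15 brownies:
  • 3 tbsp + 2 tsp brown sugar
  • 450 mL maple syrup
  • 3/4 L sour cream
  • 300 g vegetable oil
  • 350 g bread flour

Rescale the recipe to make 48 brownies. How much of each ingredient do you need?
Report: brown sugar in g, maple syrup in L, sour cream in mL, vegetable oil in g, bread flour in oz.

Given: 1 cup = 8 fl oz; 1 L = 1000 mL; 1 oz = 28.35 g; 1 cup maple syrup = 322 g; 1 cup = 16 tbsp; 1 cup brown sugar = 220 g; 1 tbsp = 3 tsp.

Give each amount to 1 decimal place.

brown sugar: 161.3 g; maple syrup: 1.4 L; sour cream: 2400.0 mL; vegetable oil: 960.0 g; bread flour: 39.5 oz

Scaling factor: 48/15 = 16/5 = 3.2.
brown sugar: (3 tbsp + 2 tsp = 11/3 tbsp) × 16/5 ÷ 16 tbsp/cup × 220 g/cup ≈ 161.3 g
maple syrup: 450 mL × 16/5 ÷ 1000 mL/L ≈ 1.4 L
sour cream: 0.75 L × 16/5 × 1000 mL/L = 2400.0 mL
vegetable oil: 300 g × 16/5 = 960.0 g
bread flour: 350 g × 16/5 ÷ 28.35 g/oz ≈ 39.5 oz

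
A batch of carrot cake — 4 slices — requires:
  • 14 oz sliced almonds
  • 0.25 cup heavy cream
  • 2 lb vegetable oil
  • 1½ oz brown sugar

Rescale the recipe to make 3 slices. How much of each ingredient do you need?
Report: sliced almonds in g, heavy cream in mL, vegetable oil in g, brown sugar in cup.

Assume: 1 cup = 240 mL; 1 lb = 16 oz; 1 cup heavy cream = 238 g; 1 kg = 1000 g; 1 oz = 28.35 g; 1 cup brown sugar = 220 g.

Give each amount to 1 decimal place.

Scaling factor: 3/4 = 0.75.
sliced almonds: 14 oz × 3/4 × 28.35 g/oz ≈ 297.7 g
heavy cream: 0.25 cup × 3/4 × 240 mL/cup = 45.0 mL
vegetable oil: 2 lb × 3/4 × 16 oz/lb × 28.35 g/oz = 680.4 g
brown sugar: 1.5 oz × 3/4 × 28.35 g/oz ÷ 220 g/cup ≈ 0.1 cup

sliced almonds: 297.7 g; heavy cream: 45.0 mL; vegetable oil: 680.4 g; brown sugar: 0.1 cup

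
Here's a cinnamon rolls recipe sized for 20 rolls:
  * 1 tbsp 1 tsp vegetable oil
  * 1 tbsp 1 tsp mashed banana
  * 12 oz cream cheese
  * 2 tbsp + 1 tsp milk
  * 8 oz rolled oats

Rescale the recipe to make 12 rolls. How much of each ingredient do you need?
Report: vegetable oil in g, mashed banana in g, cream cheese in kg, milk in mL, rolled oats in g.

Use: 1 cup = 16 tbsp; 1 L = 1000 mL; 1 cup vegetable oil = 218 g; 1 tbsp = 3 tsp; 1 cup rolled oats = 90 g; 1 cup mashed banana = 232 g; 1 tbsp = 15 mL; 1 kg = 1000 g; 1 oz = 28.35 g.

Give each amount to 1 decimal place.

vegetable oil: 10.9 g; mashed banana: 11.6 g; cream cheese: 0.2 kg; milk: 21.0 mL; rolled oats: 136.1 g

Scaling factor: 12/20 = 3/5 = 0.6.
vegetable oil: (1 tbsp + 1 tsp = 4/3 tbsp) × 3/5 ÷ 16 tbsp/cup × 218 g/cup = 10.9 g
mashed banana: (1 tbsp + 1 tsp = 4/3 tbsp) × 3/5 ÷ 16 tbsp/cup × 232 g/cup = 11.6 g
cream cheese: 12 oz × 3/5 × 28.35 g/oz ÷ 1000 g/kg ≈ 0.2 kg
milk: (2 tbsp + 1 tsp = 7/3 tbsp) × 3/5 × 15 mL/tbsp = 21.0 mL
rolled oats: 8 oz × 3/5 × 28.35 g/oz ≈ 136.1 g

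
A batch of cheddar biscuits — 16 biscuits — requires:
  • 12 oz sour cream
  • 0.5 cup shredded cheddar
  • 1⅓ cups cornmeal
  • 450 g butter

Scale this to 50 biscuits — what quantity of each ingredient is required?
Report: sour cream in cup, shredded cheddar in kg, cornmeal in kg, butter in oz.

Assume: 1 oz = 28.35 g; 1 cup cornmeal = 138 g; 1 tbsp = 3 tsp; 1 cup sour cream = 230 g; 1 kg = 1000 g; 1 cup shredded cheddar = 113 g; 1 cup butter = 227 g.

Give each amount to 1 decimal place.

sour cream: 4.6 cup; shredded cheddar: 0.2 kg; cornmeal: 0.6 kg; butter: 49.6 oz

Scaling factor: 50/16 = 25/8 = 3.125.
sour cream: 12 oz × 25/8 × 28.35 g/oz ÷ 230 g/cup ≈ 4.6 cup
shredded cheddar: 0.5 cup × 25/8 × 113 g/cup ÷ 1000 g/kg ≈ 0.2 kg
cornmeal: 4/3 cup × 25/8 × 138 g/cup ÷ 1000 g/kg ≈ 0.6 kg
butter: 450 g × 25/8 ÷ 28.35 g/oz ≈ 49.6 oz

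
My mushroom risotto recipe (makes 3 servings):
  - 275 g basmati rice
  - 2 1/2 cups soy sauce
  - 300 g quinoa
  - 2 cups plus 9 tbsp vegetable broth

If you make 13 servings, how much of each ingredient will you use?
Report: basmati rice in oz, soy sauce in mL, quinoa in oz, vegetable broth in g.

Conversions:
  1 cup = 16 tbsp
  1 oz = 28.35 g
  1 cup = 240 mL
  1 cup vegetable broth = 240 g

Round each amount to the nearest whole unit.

Scaling factor: 13/3.
basmati rice: 275 g × 13/3 ÷ 28.35 g/oz ≈ 42 oz
soy sauce: 2.5 cup × 13/3 × 240 mL/cup = 2600 mL
quinoa: 300 g × 13/3 ÷ 28.35 g/oz ≈ 46 oz
vegetable broth: (2 cup + 9 tbsp = 2.5625 cup) × 13/3 × 240 g/cup = 2665 g

basmati rice: 42 oz; soy sauce: 2600 mL; quinoa: 46 oz; vegetable broth: 2665 g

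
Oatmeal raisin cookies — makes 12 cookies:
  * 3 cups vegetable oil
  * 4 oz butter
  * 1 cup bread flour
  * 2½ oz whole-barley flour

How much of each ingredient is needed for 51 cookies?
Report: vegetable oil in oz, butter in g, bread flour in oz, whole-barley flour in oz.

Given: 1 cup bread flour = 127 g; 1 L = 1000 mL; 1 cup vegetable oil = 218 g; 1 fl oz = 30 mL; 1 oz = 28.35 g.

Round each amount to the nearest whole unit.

Scaling factor: 51/12 = 17/4 = 4.25.
vegetable oil: 3 cup × 17/4 × 218 g/cup ÷ 28.35 g/oz ≈ 98 oz
butter: 4 oz × 17/4 × 28.35 g/oz ≈ 482 g
bread flour: 1 cup × 17/4 × 127 g/cup ÷ 28.35 g/oz ≈ 19 oz
whole-barley flour: 2.5 oz × 17/4 ≈ 11 oz

vegetable oil: 98 oz; butter: 482 g; bread flour: 19 oz; whole-barley flour: 11 oz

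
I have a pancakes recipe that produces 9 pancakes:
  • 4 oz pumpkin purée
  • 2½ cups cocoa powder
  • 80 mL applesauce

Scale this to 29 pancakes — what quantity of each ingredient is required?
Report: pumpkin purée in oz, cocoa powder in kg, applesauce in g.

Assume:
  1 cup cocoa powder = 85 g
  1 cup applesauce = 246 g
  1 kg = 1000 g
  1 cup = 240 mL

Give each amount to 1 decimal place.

Scaling factor: 29/9.
pumpkin purée: 4 oz × 29/9 ≈ 12.9 oz
cocoa powder: 2.5 cup × 29/9 × 85 g/cup ÷ 1000 g/kg ≈ 0.7 kg
applesauce: 80 mL × 29/9 ÷ 240 mL/cup × 246 g/cup ≈ 264.2 g

pumpkin purée: 12.9 oz; cocoa powder: 0.7 kg; applesauce: 264.2 g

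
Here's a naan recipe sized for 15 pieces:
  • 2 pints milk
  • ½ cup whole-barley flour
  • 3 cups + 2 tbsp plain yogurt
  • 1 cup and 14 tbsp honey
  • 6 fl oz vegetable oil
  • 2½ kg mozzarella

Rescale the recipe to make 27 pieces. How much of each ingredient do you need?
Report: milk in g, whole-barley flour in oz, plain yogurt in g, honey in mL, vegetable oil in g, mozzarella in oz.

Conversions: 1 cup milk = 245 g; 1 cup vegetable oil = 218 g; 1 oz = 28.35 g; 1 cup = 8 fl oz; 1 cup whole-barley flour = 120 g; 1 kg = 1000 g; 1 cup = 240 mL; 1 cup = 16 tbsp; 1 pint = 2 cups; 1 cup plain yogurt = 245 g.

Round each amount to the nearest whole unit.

Scaling factor: 27/15 = 9/5 = 1.8.
milk: 2 pint × 9/5 × 2 cup/pint × 245 g/cup = 1764 g
whole-barley flour: 0.5 cup × 9/5 × 120 g/cup ÷ 28.35 g/oz ≈ 4 oz
plain yogurt: (3 cup + 2 tbsp = 3.125 cup) × 9/5 × 245 g/cup ≈ 1378 g
honey: (1 cup + 14 tbsp = 1.875 cup) × 9/5 × 240 mL/cup = 810 mL
vegetable oil: 6 fl oz × 9/5 ÷ 8 fl oz/cup × 218 g/cup ≈ 294 g
mozzarella: 2.5 kg × 9/5 × 1000 g/kg ÷ 28.35 g/oz ≈ 159 oz

milk: 1764 g; whole-barley flour: 4 oz; plain yogurt: 1378 g; honey: 810 mL; vegetable oil: 294 g; mozzarella: 159 oz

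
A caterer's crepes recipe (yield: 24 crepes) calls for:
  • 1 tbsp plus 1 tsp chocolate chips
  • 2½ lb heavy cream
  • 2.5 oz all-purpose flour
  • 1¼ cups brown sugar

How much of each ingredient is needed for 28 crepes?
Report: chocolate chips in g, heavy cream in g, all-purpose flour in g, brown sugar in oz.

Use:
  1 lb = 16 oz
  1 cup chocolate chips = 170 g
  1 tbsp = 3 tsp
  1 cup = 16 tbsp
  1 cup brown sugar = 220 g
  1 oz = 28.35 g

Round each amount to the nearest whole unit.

chocolate chips: 17 g; heavy cream: 1323 g; all-purpose flour: 83 g; brown sugar: 11 oz

Scaling factor: 28/24 = 7/6.
chocolate chips: (1 tbsp + 1 tsp = 4/3 tbsp) × 7/6 ÷ 16 tbsp/cup × 170 g/cup ≈ 17 g
heavy cream: 2.5 lb × 7/6 × 16 oz/lb × 28.35 g/oz = 1323 g
all-purpose flour: 2.5 oz × 7/6 × 28.35 g/oz ≈ 83 g
brown sugar: 1.25 cup × 7/6 × 220 g/cup ÷ 28.35 g/oz ≈ 11 oz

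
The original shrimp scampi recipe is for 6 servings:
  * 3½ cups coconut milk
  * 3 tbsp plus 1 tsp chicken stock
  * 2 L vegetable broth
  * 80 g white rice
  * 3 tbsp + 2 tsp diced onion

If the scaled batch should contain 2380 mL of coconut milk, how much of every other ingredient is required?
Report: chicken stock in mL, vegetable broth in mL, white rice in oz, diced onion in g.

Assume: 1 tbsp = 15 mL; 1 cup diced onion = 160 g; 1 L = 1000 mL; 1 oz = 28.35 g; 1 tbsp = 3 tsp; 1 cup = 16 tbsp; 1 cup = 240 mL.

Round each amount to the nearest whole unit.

The original recipe has 840 mL of coconut milk, so the scaling factor is 2380 ÷ 840 = 17/6.
chicken stock: (3 tbsp + 1 tsp = 10/3 tbsp) × 17/6 × 15 mL/tbsp ≈ 142 mL
vegetable broth: 2 L × 17/6 × 1000 mL/L ≈ 5667 mL
white rice: 80 g × 17/6 ÷ 28.35 g/oz ≈ 8 oz
diced onion: (3 tbsp + 2 tsp = 11/3 tbsp) × 17/6 ÷ 16 tbsp/cup × 160 g/cup ≈ 104 g

chicken stock: 142 mL; vegetable broth: 5667 mL; white rice: 8 oz; diced onion: 104 g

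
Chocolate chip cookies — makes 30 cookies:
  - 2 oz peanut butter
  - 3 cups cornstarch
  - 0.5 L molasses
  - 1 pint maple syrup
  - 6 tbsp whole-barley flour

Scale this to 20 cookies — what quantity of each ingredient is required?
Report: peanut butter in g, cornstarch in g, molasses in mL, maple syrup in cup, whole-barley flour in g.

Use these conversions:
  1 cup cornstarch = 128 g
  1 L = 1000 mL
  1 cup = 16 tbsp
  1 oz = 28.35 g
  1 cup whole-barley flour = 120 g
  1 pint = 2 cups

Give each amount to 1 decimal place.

peanut butter: 37.8 g; cornstarch: 256.0 g; molasses: 333.3 mL; maple syrup: 1.3 cup; whole-barley flour: 30.0 g

Scaling factor: 20/30 = 2/3.
peanut butter: 2 oz × 2/3 × 28.35 g/oz = 37.8 g
cornstarch: 3 cup × 2/3 × 128 g/cup = 256.0 g
molasses: 0.5 L × 2/3 × 1000 mL/L ≈ 333.3 mL
maple syrup: 1 pint × 2/3 × 2 cup/pint ≈ 1.3 cup
whole-barley flour: 6 tbsp × 2/3 ÷ 16 tbsp/cup × 120 g/cup = 30.0 g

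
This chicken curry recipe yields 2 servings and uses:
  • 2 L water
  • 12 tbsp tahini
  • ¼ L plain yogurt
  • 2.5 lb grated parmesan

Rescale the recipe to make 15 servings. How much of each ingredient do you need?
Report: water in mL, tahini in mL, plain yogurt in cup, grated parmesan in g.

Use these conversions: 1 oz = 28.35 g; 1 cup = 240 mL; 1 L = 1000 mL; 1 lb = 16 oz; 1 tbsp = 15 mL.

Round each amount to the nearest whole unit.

water: 15000 mL; tahini: 1350 mL; plain yogurt: 8 cup; grated parmesan: 8505 g

Scaling factor: 15/2 = 7.5.
water: 2 L × 15/2 × 1000 mL/L = 15000 mL
tahini: 12 tbsp × 15/2 × 15 mL/tbsp = 1350 mL
plain yogurt: 0.25 L × 15/2 × 1000 mL/L ÷ 240 mL/cup ≈ 8 cup
grated parmesan: 2.5 lb × 15/2 × 16 oz/lb × 28.35 g/oz = 8505 g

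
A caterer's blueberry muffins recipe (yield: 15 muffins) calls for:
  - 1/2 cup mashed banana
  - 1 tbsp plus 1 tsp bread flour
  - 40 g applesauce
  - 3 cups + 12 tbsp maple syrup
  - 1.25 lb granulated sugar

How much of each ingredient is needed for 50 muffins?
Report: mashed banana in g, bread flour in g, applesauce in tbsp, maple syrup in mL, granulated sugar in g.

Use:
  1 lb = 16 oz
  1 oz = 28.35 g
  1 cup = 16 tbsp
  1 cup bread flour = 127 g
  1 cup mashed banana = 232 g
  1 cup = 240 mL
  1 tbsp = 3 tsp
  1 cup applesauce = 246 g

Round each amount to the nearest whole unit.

mashed banana: 387 g; bread flour: 35 g; applesauce: 9 tbsp; maple syrup: 3000 mL; granulated sugar: 1890 g

Scaling factor: 50/15 = 10/3.
mashed banana: 0.5 cup × 10/3 × 232 g/cup ≈ 387 g
bread flour: (1 tbsp + 1 tsp = 4/3 tbsp) × 10/3 ÷ 16 tbsp/cup × 127 g/cup ≈ 35 g
applesauce: 40 g × 10/3 ÷ 246 g/cup × 16 tbsp/cup ≈ 9 tbsp
maple syrup: (3 cup + 12 tbsp = 3.75 cup) × 10/3 × 240 mL/cup = 3000 mL
granulated sugar: 1.25 lb × 10/3 × 16 oz/lb × 28.35 g/oz = 1890 g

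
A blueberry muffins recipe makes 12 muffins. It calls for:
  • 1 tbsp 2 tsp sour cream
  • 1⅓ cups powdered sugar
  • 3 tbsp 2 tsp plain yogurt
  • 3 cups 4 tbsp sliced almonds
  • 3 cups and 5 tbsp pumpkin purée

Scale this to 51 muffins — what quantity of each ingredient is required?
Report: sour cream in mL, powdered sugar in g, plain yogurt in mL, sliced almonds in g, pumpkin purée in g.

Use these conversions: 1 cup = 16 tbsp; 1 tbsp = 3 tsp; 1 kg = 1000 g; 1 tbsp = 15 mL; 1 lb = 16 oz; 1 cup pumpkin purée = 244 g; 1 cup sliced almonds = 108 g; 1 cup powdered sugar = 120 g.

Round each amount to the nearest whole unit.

sour cream: 106 mL; powdered sugar: 680 g; plain yogurt: 234 mL; sliced almonds: 1492 g; pumpkin purée: 3435 g

Scaling factor: 51/12 = 17/4 = 4.25.
sour cream: (1 tbsp + 2 tsp = 5/3 tbsp) × 17/4 × 15 mL/tbsp ≈ 106 mL
powdered sugar: 4/3 cup × 17/4 × 120 g/cup = 680 g
plain yogurt: (3 tbsp + 2 tsp = 11/3 tbsp) × 17/4 × 15 mL/tbsp ≈ 234 mL
sliced almonds: (3 cup + 4 tbsp = 3.25 cup) × 17/4 × 108 g/cup ≈ 1492 g
pumpkin purée: (3 cup + 5 tbsp = 3.3125 cup) × 17/4 × 244 g/cup ≈ 3435 g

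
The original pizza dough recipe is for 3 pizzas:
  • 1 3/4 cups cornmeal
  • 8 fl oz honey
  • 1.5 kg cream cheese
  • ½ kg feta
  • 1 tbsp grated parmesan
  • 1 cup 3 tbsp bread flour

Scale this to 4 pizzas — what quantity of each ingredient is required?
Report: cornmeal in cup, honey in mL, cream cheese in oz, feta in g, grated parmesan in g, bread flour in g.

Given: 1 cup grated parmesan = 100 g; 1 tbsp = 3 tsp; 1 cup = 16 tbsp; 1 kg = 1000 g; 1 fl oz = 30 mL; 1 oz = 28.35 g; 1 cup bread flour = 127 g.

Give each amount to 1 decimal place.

Scaling factor: 4/3.
cornmeal: 1.75 cup × 4/3 ≈ 2.3 cup
honey: 8 fl oz × 4/3 × 30 mL/fl oz = 320.0 mL
cream cheese: 1.5 kg × 4/3 × 1000 g/kg ÷ 28.35 g/oz ≈ 70.5 oz
feta: 0.5 kg × 4/3 × 1000 g/kg ≈ 666.7 g
grated parmesan: 1 tbsp × 4/3 ÷ 16 tbsp/cup × 100 g/cup ≈ 8.3 g
bread flour: (1 cup + 3 tbsp = 1.1875 cup) × 4/3 × 127 g/cup ≈ 201.1 g

cornmeal: 2.3 cup; honey: 320.0 mL; cream cheese: 70.5 oz; feta: 666.7 g; grated parmesan: 8.3 g; bread flour: 201.1 g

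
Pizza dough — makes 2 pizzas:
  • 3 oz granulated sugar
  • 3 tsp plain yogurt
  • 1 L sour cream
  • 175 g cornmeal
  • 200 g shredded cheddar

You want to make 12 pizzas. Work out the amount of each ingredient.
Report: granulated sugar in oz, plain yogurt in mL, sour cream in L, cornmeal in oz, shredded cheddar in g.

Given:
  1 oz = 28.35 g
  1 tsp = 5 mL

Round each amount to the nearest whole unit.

Scaling factor: 12/2 = 6.
granulated sugar: 3 oz × 6 = 18 oz
plain yogurt: 3 tsp × 6 × 5 mL/tsp = 90 mL
sour cream: 1 L × 6 = 6 L
cornmeal: 175 g × 6 ÷ 28.35 g/oz ≈ 37 oz
shredded cheddar: 200 g × 6 = 1200 g

granulated sugar: 18 oz; plain yogurt: 90 mL; sour cream: 6 L; cornmeal: 37 oz; shredded cheddar: 1200 g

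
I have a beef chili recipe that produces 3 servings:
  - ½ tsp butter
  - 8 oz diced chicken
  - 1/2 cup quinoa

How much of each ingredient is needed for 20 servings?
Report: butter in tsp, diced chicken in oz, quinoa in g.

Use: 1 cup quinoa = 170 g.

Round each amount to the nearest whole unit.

butter: 3 tsp; diced chicken: 53 oz; quinoa: 567 g

Scaling factor: 20/3.
butter: 0.5 tsp × 20/3 ≈ 3 tsp
diced chicken: 8 oz × 20/3 ≈ 53 oz
quinoa: 0.5 cup × 20/3 × 170 g/cup ≈ 567 g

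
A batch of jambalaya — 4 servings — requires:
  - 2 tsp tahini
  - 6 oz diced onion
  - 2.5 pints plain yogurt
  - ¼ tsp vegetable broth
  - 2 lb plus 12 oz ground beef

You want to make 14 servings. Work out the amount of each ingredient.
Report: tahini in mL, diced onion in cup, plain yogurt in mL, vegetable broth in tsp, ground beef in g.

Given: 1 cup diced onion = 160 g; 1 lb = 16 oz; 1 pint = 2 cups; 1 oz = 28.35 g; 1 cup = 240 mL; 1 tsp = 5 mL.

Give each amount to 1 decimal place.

Scaling factor: 14/4 = 7/2 = 3.5.
tahini: 2 tsp × 7/2 × 5 mL/tsp = 35.0 mL
diced onion: 6 oz × 7/2 × 28.35 g/oz ÷ 160 g/cup ≈ 3.7 cup
plain yogurt: 2.5 pint × 7/2 × 2 cup/pint × 240 mL/cup = 4200.0 mL
vegetable broth: 0.25 tsp × 7/2 ≈ 0.9 tsp
ground beef: (2 lb + 12 oz = 2.75 lb) × 7/2 × 16 oz/lb × 28.35 g/oz = 4365.9 g

tahini: 35.0 mL; diced onion: 3.7 cup; plain yogurt: 4200.0 mL; vegetable broth: 0.9 tsp; ground beef: 4365.9 g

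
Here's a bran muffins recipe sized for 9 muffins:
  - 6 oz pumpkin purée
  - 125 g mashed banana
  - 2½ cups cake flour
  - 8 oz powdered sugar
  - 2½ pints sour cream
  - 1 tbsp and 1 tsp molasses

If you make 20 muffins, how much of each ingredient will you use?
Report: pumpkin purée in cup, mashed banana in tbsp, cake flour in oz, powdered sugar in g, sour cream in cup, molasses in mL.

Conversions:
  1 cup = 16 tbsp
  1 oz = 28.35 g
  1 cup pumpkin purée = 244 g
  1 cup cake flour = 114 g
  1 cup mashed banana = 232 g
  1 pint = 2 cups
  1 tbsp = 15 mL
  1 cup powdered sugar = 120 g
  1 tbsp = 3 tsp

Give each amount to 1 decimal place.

Scaling factor: 20/9.
pumpkin purée: 6 oz × 20/9 × 28.35 g/oz ÷ 244 g/cup ≈ 1.5 cup
mashed banana: 125 g × 20/9 ÷ 232 g/cup × 16 tbsp/cup ≈ 19.2 tbsp
cake flour: 2.5 cup × 20/9 × 114 g/cup ÷ 28.35 g/oz ≈ 22.3 oz
powdered sugar: 8 oz × 20/9 × 28.35 g/oz = 504.0 g
sour cream: 2.5 pint × 20/9 × 2 cup/pint ≈ 11.1 cup
molasses: (1 tbsp + 1 tsp = 4/3 tbsp) × 20/9 × 15 mL/tbsp ≈ 44.4 mL

pumpkin purée: 1.5 cup; mashed banana: 19.2 tbsp; cake flour: 22.3 oz; powdered sugar: 504.0 g; sour cream: 11.1 cup; molasses: 44.4 mL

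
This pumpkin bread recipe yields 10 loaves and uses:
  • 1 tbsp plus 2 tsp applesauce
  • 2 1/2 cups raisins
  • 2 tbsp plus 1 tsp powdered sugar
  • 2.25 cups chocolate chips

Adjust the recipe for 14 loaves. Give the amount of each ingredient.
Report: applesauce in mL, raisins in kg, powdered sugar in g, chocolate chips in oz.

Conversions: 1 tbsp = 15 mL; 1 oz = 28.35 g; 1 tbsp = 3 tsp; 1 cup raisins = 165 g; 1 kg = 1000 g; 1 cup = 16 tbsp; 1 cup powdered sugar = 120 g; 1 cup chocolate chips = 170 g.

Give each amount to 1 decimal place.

applesauce: 35.0 mL; raisins: 0.6 kg; powdered sugar: 24.5 g; chocolate chips: 18.9 oz

Scaling factor: 14/10 = 7/5 = 1.4.
applesauce: (1 tbsp + 2 tsp = 5/3 tbsp) × 7/5 × 15 mL/tbsp = 35.0 mL
raisins: 2.5 cup × 7/5 × 165 g/cup ÷ 1000 g/kg ≈ 0.6 kg
powdered sugar: (2 tbsp + 1 tsp = 7/3 tbsp) × 7/5 ÷ 16 tbsp/cup × 120 g/cup = 24.5 g
chocolate chips: 2.25 cup × 7/5 × 170 g/cup ÷ 28.35 g/oz ≈ 18.9 oz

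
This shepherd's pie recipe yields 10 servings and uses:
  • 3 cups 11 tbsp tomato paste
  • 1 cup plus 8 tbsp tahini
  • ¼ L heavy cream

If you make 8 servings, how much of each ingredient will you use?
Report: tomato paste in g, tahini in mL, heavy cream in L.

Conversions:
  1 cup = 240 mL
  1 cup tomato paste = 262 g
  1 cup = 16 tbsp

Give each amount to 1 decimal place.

tomato paste: 772.9 g; tahini: 288.0 mL; heavy cream: 0.2 L

Scaling factor: 8/10 = 4/5 = 0.8.
tomato paste: (3 cup + 11 tbsp = 3.6875 cup) × 4/5 × 262 g/cup = 772.9 g
tahini: (1 cup + 8 tbsp = 1.5 cup) × 4/5 × 240 mL/cup = 288.0 mL
heavy cream: 0.25 L × 4/5 = 0.2 L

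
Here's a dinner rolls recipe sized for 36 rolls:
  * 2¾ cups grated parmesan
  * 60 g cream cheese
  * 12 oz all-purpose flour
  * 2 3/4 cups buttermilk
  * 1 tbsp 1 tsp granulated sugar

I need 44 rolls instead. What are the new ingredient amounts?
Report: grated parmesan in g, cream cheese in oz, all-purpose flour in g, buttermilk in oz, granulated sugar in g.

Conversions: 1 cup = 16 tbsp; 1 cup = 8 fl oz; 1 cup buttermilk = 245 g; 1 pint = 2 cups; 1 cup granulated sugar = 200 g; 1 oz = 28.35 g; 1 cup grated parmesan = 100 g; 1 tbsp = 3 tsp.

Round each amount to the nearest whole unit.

grated parmesan: 336 g; cream cheese: 3 oz; all-purpose flour: 416 g; buttermilk: 29 oz; granulated sugar: 20 g

Scaling factor: 44/36 = 11/9.
grated parmesan: 2.75 cup × 11/9 × 100 g/cup ≈ 336 g
cream cheese: 60 g × 11/9 ÷ 28.35 g/oz ≈ 3 oz
all-purpose flour: 12 oz × 11/9 × 28.35 g/oz ≈ 416 g
buttermilk: 2.75 cup × 11/9 × 245 g/cup ÷ 28.35 g/oz ≈ 29 oz
granulated sugar: (1 tbsp + 1 tsp = 4/3 tbsp) × 11/9 ÷ 16 tbsp/cup × 200 g/cup ≈ 20 g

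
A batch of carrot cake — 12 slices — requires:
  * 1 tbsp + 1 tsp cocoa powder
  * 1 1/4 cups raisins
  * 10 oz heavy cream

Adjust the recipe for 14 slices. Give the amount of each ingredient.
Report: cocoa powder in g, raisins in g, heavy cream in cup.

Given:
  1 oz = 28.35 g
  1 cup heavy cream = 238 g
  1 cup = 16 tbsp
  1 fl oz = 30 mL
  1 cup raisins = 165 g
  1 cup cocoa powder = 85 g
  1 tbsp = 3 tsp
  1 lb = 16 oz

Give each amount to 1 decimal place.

Scaling factor: 14/12 = 7/6.
cocoa powder: (1 tbsp + 1 tsp = 4/3 tbsp) × 7/6 ÷ 16 tbsp/cup × 85 g/cup ≈ 8.3 g
raisins: 1.25 cup × 7/6 × 165 g/cup ≈ 240.6 g
heavy cream: 10 oz × 7/6 × 28.35 g/oz ÷ 238 g/cup ≈ 1.4 cup

cocoa powder: 8.3 g; raisins: 240.6 g; heavy cream: 1.4 cup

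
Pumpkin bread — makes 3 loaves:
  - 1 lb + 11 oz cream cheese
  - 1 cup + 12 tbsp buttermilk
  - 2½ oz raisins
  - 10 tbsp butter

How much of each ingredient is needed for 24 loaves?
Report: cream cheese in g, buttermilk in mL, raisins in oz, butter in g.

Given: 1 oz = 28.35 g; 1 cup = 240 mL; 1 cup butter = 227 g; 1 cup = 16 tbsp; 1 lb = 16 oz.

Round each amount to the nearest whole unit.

cream cheese: 6124 g; buttermilk: 3360 mL; raisins: 20 oz; butter: 1135 g

Scaling factor: 24/3 = 8.
cream cheese: (1 lb + 11 oz = 1.6875 lb) × 8 × 16 oz/lb × 28.35 g/oz ≈ 6124 g
buttermilk: (1 cup + 12 tbsp = 1.75 cup) × 8 × 240 mL/cup = 3360 mL
raisins: 2.5 oz × 8 = 20 oz
butter: 10 tbsp × 8 ÷ 16 tbsp/cup × 227 g/cup = 1135 g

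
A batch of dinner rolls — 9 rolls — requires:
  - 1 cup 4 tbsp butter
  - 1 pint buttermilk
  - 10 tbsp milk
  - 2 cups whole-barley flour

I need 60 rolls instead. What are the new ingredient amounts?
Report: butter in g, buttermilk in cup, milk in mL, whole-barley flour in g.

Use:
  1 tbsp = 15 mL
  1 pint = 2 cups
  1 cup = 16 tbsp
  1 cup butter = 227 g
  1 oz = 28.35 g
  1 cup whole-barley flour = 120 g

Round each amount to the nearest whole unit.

Scaling factor: 60/9 = 20/3.
butter: (1 cup + 4 tbsp = 1.25 cup) × 20/3 × 227 g/cup ≈ 1892 g
buttermilk: 1 pint × 20/3 × 2 cup/pint ≈ 13 cup
milk: 10 tbsp × 20/3 × 15 mL/tbsp = 1000 mL
whole-barley flour: 2 cup × 20/3 × 120 g/cup = 1600 g

butter: 1892 g; buttermilk: 13 cup; milk: 1000 mL; whole-barley flour: 1600 g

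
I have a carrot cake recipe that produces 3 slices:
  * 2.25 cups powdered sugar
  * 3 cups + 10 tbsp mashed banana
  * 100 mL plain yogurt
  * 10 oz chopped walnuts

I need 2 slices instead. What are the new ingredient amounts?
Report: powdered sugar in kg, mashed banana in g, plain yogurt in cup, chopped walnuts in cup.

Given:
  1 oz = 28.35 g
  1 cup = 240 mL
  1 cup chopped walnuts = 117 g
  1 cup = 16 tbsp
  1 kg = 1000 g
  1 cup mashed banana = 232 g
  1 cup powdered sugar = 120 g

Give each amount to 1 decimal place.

powdered sugar: 0.2 kg; mashed banana: 560.7 g; plain yogurt: 0.3 cup; chopped walnuts: 1.6 cup

Scaling factor: 2/3.
powdered sugar: 2.25 cup × 2/3 × 120 g/cup ÷ 1000 g/kg ≈ 0.2 kg
mashed banana: (3 cup + 10 tbsp = 3.625 cup) × 2/3 × 232 g/cup ≈ 560.7 g
plain yogurt: 100 mL × 2/3 ÷ 240 mL/cup ≈ 0.3 cup
chopped walnuts: 10 oz × 2/3 × 28.35 g/oz ÷ 117 g/cup ≈ 1.6 cup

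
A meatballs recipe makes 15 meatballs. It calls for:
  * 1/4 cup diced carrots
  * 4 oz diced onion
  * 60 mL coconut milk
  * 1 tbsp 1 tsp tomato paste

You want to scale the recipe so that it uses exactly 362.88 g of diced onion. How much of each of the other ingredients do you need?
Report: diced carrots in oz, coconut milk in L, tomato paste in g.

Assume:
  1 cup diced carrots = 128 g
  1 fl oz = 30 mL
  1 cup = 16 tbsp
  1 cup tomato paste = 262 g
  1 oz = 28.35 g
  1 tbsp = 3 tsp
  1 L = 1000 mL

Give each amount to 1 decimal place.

diced carrots: 3.6 oz; coconut milk: 0.2 L; tomato paste: 69.9 g

The original recipe has 113.4 g of diced onion, so the scaling factor is 362.88 ÷ 113.4 = 16/5 = 3.2.
diced carrots: 0.25 cup × 16/5 × 128 g/cup ÷ 28.35 g/oz ≈ 3.6 oz
coconut milk: 60 mL × 16/5 ÷ 1000 mL/L ≈ 0.2 L
tomato paste: (1 tbsp + 1 tsp = 4/3 tbsp) × 16/5 ÷ 16 tbsp/cup × 262 g/cup ≈ 69.9 g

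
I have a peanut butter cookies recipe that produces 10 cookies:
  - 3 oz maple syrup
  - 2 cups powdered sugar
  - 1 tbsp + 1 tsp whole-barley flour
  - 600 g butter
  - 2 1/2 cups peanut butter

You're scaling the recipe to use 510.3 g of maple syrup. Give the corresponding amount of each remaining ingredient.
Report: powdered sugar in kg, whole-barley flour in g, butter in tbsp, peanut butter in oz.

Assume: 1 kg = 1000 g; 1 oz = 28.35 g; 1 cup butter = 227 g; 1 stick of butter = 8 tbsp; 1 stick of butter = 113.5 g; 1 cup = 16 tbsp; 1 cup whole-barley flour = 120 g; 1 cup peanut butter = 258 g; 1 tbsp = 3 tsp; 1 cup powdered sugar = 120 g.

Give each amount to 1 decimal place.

powdered sugar: 1.4 kg; whole-barley flour: 60.0 g; butter: 253.7 tbsp; peanut butter: 136.5 oz

The original recipe has 85.05 g of maple syrup, so the scaling factor is 510.3 ÷ 85.05 = 6.
powdered sugar: 2 cup × 6 × 120 g/cup ÷ 1000 g/kg ≈ 1.4 kg
whole-barley flour: (1 tbsp + 1 tsp = 4/3 tbsp) × 6 ÷ 16 tbsp/cup × 120 g/cup = 60.0 g
butter: 600 g × 6 ÷ 113.5 g/stick × 8 tbsp/stick ≈ 253.7 tbsp
peanut butter: 2.5 cup × 6 × 258 g/cup ÷ 28.35 g/oz ≈ 136.5 oz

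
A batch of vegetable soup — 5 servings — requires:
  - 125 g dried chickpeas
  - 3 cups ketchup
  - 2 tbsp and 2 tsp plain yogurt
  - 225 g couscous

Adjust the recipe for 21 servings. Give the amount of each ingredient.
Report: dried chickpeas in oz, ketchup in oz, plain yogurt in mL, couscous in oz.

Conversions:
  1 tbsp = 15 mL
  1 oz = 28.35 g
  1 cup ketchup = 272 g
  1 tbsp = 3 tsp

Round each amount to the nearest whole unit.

Scaling factor: 21/5 = 4.2.
dried chickpeas: 125 g × 21/5 ÷ 28.35 g/oz ≈ 19 oz
ketchup: 3 cup × 21/5 × 272 g/cup ÷ 28.35 g/oz ≈ 121 oz
plain yogurt: (2 tbsp + 2 tsp = 8/3 tbsp) × 21/5 × 15 mL/tbsp = 168 mL
couscous: 225 g × 21/5 ÷ 28.35 g/oz ≈ 33 oz

dried chickpeas: 19 oz; ketchup: 121 oz; plain yogurt: 168 mL; couscous: 33 oz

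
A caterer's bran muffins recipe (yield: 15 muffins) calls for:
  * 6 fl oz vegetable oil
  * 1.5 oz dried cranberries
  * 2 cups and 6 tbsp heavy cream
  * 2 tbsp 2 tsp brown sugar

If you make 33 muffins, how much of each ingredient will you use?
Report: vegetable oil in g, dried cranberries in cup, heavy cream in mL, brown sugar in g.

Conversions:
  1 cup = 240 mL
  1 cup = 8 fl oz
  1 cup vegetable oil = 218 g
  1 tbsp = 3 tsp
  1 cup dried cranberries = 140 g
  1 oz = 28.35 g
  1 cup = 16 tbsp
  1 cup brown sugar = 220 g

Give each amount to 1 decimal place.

vegetable oil: 359.7 g; dried cranberries: 0.7 cup; heavy cream: 1254.0 mL; brown sugar: 80.7 g

Scaling factor: 33/15 = 11/5 = 2.2.
vegetable oil: 6 fl oz × 11/5 ÷ 8 fl oz/cup × 218 g/cup = 359.7 g
dried cranberries: 1.5 oz × 11/5 × 28.35 g/oz ÷ 140 g/cup ≈ 0.7 cup
heavy cream: (2 cup + 6 tbsp = 2.375 cup) × 11/5 × 240 mL/cup = 1254.0 mL
brown sugar: (2 tbsp + 2 tsp = 8/3 tbsp) × 11/5 ÷ 16 tbsp/cup × 220 g/cup ≈ 80.7 g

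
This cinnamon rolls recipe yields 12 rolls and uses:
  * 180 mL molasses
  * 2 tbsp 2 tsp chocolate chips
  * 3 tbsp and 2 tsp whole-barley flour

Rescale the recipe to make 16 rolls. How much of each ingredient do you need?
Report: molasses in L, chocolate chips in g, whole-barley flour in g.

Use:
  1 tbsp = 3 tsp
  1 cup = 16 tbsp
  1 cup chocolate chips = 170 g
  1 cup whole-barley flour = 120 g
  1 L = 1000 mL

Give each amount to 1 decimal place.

Scaling factor: 16/12 = 4/3.
molasses: 180 mL × 4/3 ÷ 1000 mL/L ≈ 0.2 L
chocolate chips: (2 tbsp + 2 tsp = 8/3 tbsp) × 4/3 ÷ 16 tbsp/cup × 170 g/cup ≈ 37.8 g
whole-barley flour: (3 tbsp + 2 tsp = 11/3 tbsp) × 4/3 ÷ 16 tbsp/cup × 120 g/cup ≈ 36.7 g

molasses: 0.2 L; chocolate chips: 37.8 g; whole-barley flour: 36.7 g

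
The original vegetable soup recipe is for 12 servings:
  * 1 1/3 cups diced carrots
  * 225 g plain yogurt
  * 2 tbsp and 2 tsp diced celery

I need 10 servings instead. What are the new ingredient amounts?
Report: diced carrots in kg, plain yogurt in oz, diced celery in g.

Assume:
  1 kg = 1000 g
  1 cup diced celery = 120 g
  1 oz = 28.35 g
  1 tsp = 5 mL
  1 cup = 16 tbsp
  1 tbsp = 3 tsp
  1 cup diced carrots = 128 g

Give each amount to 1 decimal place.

diced carrots: 0.1 kg; plain yogurt: 6.6 oz; diced celery: 16.7 g

Scaling factor: 10/12 = 5/6.
diced carrots: 4/3 cup × 5/6 × 128 g/cup ÷ 1000 g/kg ≈ 0.1 kg
plain yogurt: 225 g × 5/6 ÷ 28.35 g/oz ≈ 6.6 oz
diced celery: (2 tbsp + 2 tsp = 8/3 tbsp) × 5/6 ÷ 16 tbsp/cup × 120 g/cup ≈ 16.7 g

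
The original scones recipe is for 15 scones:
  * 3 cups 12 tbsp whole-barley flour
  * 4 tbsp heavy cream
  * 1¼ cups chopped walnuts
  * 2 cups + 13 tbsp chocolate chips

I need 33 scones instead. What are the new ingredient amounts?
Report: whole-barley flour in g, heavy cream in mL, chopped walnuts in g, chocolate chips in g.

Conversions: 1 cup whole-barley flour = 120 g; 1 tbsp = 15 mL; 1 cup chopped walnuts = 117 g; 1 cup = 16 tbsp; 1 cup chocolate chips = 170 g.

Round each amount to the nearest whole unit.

whole-barley flour: 990 g; heavy cream: 132 mL; chopped walnuts: 322 g; chocolate chips: 1052 g

Scaling factor: 33/15 = 11/5 = 2.2.
whole-barley flour: (3 cup + 12 tbsp = 3.75 cup) × 11/5 × 120 g/cup = 990 g
heavy cream: 4 tbsp × 11/5 × 15 mL/tbsp = 132 mL
chopped walnuts: 1.25 cup × 11/5 × 117 g/cup ≈ 322 g
chocolate chips: (2 cup + 13 tbsp = 2.8125 cup) × 11/5 × 170 g/cup ≈ 1052 g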